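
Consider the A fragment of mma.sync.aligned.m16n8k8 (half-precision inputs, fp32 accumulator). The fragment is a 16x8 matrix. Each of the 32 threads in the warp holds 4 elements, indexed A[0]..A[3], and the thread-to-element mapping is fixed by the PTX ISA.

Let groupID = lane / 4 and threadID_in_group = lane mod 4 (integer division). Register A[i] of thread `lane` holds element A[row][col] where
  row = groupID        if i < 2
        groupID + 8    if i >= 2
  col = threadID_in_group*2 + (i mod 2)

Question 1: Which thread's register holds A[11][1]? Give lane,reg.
12,3

r=11⇒gr=3,Rb=1  c=1⇒th=0,odd=1
L=3*4+0=12  i=1*2+1=3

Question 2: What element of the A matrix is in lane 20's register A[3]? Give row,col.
13,1

L=20->gid=20>>2=5, tid=20&3=0
[3]->row 5+8=13  col 0·2+1=1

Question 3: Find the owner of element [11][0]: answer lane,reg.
12,2

r:11=>grp=3,rB=1  c:0=>tig=0,lo=0
L=3*4+0=12  i=1*2+0=2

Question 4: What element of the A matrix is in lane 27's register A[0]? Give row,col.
27: G=6,T=3
[0] (6+0,3*2+0) = (6,6)

6,6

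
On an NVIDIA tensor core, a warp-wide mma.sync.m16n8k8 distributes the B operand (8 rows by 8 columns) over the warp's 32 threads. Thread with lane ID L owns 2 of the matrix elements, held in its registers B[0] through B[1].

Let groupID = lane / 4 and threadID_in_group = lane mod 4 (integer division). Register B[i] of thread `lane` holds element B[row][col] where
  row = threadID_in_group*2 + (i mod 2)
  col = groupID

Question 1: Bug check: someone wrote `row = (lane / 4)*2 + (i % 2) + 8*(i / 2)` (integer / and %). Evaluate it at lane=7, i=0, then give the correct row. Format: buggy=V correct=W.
buggy=2 correct=6

`(lane / 4)*2 + (i % 2) + 8*(i / 2)`[7,0]->2
lane 7: g=1 (7/4), t=3 (7%4)
i=0: r=3*2+0=6, c=g=1
row: 2 vs 6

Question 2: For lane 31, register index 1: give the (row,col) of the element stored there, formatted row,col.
7,7

lane 31: G=7 (31/4), T=3 (31%4)
i=1: r=3*2+1=7, c=G=7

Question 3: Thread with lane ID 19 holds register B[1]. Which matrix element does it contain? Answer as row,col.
7,4

19: g=4,t=3
[1] (3*2+1,4) = (7,4)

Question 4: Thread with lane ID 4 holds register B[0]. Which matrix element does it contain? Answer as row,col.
lane 4⇒4/4=1, 4 mod 4=0
i=0  r:2·0+0⇒0  c:1

0,1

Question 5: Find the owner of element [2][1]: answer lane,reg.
c:1=>grp=1  r:2=>tig=1,lo=0
L=1*4+1=5  i=0=0

5,0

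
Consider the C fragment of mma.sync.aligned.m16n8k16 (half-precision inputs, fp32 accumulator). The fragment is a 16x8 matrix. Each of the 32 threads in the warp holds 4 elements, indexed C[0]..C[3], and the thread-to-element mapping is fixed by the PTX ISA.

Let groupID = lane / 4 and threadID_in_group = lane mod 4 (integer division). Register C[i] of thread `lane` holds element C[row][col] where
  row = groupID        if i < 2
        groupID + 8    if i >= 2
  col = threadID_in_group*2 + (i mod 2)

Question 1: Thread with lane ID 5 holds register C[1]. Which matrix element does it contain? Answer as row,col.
L=5→G=5>>2=1, T=5&3=1
[1]→row 1+0=1  col 1·2+1=3

1,3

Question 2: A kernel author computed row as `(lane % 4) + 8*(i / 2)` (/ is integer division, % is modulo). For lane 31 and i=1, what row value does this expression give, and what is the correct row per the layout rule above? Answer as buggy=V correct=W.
`(lane % 4) + 8*(i / 2)`[31,1]->3
lane 31->31/4=7, 31 mod 4=3
i=1  r:7+0->7  c:2·3+1->7
row: 3 vs 7

buggy=3 correct=7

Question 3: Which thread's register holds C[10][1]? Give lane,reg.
r: 10->gid=2,r8=1  c: 1->tid=0,i&1=1
L=2*4+0=8  i=1*2+1=3

8,3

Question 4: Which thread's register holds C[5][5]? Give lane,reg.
22,1

r: 5->gid=5,r8=0  c: 5->tid=2,i&1=1
L=5*4+2=22  i=0*2+1=1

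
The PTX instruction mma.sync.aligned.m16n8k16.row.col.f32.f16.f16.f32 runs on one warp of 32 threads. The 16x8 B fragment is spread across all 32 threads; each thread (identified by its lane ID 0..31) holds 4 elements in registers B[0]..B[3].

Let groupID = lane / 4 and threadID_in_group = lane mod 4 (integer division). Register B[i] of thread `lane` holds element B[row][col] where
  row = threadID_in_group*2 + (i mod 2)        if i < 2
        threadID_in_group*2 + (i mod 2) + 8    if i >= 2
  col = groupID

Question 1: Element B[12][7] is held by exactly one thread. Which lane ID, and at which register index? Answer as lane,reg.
30,2

c=7->g=7  r=12->rb=1,t=2,b0=0
L=7*4+2=30  i=1*2+0=2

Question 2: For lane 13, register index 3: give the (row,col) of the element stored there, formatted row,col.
L=13=>grp=13>>2=3, tig=13&3=1
[3]=>row 1·2+1+8=11  col grp=3

11,3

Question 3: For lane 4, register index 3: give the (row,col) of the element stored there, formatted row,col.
9,1

lane 4: G=1 (4/4), T=0 (4%4)
i=3: r=0*2+1+8=9, c=G=1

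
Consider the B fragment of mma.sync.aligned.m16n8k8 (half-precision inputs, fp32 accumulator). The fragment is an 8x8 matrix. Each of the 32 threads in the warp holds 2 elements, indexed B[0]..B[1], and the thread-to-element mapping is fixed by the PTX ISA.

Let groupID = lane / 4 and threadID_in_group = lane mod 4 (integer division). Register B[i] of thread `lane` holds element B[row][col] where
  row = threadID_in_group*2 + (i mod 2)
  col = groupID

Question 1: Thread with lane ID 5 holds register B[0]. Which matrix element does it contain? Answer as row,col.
2,1

lane 5: gr=1 (5/4), th=1 (5%4)
i=0: r=1*2+0=2, c=gr=1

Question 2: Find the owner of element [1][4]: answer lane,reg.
c: 4->gid=4  r: 1->tid=0,i&1=1
L=4*4+0=16  i=1=1

16,1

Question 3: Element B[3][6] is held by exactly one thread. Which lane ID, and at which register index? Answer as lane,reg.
25,1

c: 6->gid=6  r: 3->tid=1,i&1=1
L=6*4+1=25  i=1=1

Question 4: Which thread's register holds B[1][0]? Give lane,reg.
0,1

c=0->g=0  r=1->t=0,b0=1
L=0*4+0=0  i=1=1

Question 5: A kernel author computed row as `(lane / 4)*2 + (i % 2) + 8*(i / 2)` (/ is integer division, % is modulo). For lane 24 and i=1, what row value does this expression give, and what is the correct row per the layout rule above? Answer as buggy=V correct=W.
`(lane / 4)*2 + (i % 2) + 8*(i / 2)`[24,1]=>13
24: grp=6,tig=0
[1] (0*2+1,6) = (1,6)
row: 13 vs 1

buggy=13 correct=1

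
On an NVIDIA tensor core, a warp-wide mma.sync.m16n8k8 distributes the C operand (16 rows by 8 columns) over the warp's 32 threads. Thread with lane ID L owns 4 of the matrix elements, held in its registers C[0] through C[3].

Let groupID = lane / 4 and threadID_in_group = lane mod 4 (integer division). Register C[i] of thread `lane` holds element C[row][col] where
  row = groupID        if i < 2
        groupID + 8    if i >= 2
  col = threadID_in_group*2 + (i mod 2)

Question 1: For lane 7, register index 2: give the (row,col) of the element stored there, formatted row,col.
7: grp=1,tig=3
[2] (1+8,3*2+0) = (9,6)

9,6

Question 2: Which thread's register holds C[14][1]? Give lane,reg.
r: 14->gid=6,r8=1  c: 1->tid=0,i&1=1
L=6*4+0=24  i=1*2+1=3

24,3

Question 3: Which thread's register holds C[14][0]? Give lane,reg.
24,2

r=14⇒gr=6,Rb=1  c=0⇒th=0,odd=0
L=6*4+0=24  i=1*2+0=2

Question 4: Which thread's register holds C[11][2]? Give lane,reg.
13,2

r=11->g=3,rb=1  c=2->t=1,b0=0
L=3*4+1=13  i=1*2+0=2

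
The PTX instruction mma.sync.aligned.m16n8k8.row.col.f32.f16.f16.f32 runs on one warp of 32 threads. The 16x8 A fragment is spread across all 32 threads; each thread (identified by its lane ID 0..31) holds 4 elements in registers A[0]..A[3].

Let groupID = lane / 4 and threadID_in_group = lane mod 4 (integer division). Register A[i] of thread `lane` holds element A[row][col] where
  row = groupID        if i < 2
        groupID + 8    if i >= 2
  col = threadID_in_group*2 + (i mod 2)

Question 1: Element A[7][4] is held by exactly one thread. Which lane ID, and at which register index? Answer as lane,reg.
30,0

r=7->g=7,rb=0  c=4->t=2,b0=0
L=7*4+2=30  i=0*2+0=0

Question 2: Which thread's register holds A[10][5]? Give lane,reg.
10,3

r:10=>grp=2,rB=1  c:5=>tig=2,lo=1
L=2*4+2=10  i=1*2+1=3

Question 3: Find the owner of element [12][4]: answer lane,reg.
r=12⇒gr=4,Rb=1  c=4⇒th=2,odd=0
L=4*4+2=18  i=1*2+0=2

18,2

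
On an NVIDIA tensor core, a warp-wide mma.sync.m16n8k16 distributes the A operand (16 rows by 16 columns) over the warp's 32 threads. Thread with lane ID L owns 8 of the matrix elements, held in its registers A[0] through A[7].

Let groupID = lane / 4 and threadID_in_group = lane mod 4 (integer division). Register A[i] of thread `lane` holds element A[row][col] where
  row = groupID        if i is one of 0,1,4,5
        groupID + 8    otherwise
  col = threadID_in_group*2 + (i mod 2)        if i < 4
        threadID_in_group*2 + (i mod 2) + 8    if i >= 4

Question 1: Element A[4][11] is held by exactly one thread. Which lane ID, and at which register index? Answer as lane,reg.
17,5

r=4⇒gr=4,Rb=0  c=11⇒Cb=1,th=1,odd=1
L=4*4+1=17  i=1*4+0*2+1=5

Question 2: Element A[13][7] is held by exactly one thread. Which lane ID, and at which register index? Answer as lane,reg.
23,3

r=13→G=5,rhi=1  c=7→chi=0,T=3,p=1
L=5*4+3=23  i=0*4+1*2+1=3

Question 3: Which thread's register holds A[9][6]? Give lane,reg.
7,2

r=9->g=1,rb=1  c=6->cb=0,t=3,b0=0
L=1*4+3=7  i=0*4+1*2+0=2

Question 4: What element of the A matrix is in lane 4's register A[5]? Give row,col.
L=4⇒gr=4>>2=1, th=4&3=0
[5]⇒row 1+0=1  col 0·2+1+8=9

1,9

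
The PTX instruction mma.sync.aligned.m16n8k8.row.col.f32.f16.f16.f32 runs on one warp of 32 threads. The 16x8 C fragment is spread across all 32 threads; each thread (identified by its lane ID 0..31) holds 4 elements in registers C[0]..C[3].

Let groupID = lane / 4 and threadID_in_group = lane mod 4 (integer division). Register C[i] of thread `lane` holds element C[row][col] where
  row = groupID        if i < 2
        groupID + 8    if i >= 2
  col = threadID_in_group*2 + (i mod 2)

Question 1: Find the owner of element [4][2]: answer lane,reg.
17,0

r=4->g=4,rb=0  c=2->t=1,b0=0
L=4*4+1=17  i=0*2+0=0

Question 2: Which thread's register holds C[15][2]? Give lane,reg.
29,2

r: 15->gid=7,r8=1  c: 2->tid=1,i&1=0
L=7*4+1=29  i=1*2+0=2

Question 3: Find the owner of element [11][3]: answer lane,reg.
r: 11->gid=3,r8=1  c: 3->tid=1,i&1=1
L=3*4+1=13  i=1*2+1=3

13,3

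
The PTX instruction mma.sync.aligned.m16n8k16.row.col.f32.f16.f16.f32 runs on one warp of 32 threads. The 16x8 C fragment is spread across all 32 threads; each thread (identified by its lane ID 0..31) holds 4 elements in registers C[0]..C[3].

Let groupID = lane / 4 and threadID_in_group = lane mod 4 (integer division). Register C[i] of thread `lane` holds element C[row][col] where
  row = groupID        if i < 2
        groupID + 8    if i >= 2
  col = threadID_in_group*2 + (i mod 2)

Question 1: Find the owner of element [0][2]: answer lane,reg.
r:0=>grp=0,rB=0  c:2=>tig=1,lo=0
L=0*4+1=1  i=0*2+0=0

1,0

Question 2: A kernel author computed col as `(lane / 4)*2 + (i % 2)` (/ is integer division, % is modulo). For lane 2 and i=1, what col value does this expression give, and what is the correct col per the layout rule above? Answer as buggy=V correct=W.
buggy=1 correct=5

`(lane / 4)*2 + (i % 2)`[2,1]⇒1
2: gr=0,th=2
[1] (0+0,2*2+1) = (0,5)
col: 1 vs 5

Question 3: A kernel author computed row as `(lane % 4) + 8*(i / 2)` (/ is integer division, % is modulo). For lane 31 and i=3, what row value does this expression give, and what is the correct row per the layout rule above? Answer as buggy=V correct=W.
buggy=11 correct=15

`(lane % 4) + 8*(i / 2)`[31,3]->11
lane 31: gid=7 (31/4), tid=3 (31%4)
i=3: r=7+8=15, c=3*2+1=7
row: 11 vs 15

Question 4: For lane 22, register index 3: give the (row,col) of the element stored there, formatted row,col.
lane 22=>22/4=5, 22 mod 4=2
i=3  r:5+8=>13  c:2·2+1=>5

13,5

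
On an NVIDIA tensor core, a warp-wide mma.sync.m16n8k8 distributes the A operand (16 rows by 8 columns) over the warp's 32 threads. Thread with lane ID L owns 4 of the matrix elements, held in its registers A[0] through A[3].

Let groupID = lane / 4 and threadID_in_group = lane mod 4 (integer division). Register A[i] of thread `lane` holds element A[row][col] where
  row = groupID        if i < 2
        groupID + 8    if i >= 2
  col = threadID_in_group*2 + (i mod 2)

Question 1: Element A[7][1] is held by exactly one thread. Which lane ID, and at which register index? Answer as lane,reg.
r=7→G=7,rhi=0  c=1→T=0,p=1
L=7*4+0=28  i=0*2+1=1

28,1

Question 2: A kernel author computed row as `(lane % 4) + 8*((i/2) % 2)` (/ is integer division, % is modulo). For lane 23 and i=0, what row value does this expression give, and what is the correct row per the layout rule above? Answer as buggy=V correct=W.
buggy=3 correct=5

`(lane % 4) + 8*((i/2) % 2)`[23,0]→3
23: G=5,T=3
[0] (5+0,3*2+0) = (5,6)
row: 3 vs 5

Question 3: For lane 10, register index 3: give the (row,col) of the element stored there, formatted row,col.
10,5

lane 10→10/4=2, 10 mod 4=2
i=3  r:2+8→10  c:2·2+1→5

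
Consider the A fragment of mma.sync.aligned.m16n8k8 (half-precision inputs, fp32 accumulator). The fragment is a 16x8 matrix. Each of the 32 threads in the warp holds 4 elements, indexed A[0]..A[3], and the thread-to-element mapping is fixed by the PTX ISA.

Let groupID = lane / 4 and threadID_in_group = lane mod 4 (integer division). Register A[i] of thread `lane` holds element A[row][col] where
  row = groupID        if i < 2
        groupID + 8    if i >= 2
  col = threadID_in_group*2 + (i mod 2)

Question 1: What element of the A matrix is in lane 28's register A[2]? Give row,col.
lane 28→28/4=7, 28 mod 4=0
i=2  r:7+8→15  c:2·0+0→0

15,0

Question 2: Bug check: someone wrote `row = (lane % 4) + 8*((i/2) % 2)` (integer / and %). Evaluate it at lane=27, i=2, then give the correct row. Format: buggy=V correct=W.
`(lane % 4) + 8*((i/2) % 2)`[27,2]→11
lane 27→27/4=6, 27 mod 4=3
i=2  r:6+8→14  c:2·3+0→6
row: 11 vs 14

buggy=11 correct=14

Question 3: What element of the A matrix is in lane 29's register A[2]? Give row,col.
15,2

29: grp=7,tig=1
[2] (7+8,1*2+0) = (15,2)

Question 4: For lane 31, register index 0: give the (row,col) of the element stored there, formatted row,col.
7,6

L=31->gid=31>>2=7, tid=31&3=3
[0]->row 7+0=7  col 3·2+0=6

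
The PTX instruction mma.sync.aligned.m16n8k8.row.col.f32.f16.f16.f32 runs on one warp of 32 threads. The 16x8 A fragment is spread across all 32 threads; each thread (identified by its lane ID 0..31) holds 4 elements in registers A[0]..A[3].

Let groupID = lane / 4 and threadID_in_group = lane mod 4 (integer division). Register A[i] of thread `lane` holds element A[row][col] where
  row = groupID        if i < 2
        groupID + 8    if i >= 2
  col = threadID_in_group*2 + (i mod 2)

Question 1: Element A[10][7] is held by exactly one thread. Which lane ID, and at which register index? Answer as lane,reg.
r: 10->gid=2,r8=1  c: 7->tid=3,i&1=1
L=2*4+3=11  i=1*2+1=3

11,3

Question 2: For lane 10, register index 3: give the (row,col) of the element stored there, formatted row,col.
10,5

lane 10: grp=2 (10/4), tig=2 (10%4)
i=3: r=2+8=10, c=2*2+1=5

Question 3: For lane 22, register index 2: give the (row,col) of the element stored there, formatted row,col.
lane 22: gid=5 (22/4), tid=2 (22%4)
i=2: r=5+8=13, c=2*2+0=4

13,4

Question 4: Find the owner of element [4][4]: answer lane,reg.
18,0

r:4=>grp=4,rB=0  c:4=>tig=2,lo=0
L=4*4+2=18  i=0*2+0=0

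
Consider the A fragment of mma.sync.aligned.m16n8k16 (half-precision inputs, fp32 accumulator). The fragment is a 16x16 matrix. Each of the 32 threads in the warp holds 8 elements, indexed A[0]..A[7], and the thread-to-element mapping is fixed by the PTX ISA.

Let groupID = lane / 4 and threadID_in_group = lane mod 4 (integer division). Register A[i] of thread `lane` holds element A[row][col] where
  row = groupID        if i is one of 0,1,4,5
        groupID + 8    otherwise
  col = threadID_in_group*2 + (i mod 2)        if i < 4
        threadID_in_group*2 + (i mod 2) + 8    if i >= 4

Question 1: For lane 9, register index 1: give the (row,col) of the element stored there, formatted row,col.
lane 9: g=2 (9/4), t=1 (9%4)
i=1: r=2+0=2, c=1*2+1+0=3

2,3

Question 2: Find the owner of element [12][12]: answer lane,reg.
18,6

r: 12->gid=4,r8=1  c: 12->c8=1,tid=2,i&1=0
L=4*4+2=18  i=1*4+1*2+0=6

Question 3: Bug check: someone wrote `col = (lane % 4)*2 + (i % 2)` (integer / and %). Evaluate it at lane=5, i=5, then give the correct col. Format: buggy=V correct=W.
buggy=3 correct=11

`(lane % 4)*2 + (i % 2)`[5,5]→3
L=5→G=5>>2=1, T=5&3=1
[5]→row 1+0=1  col 1·2+1+8=11
col: 3 vs 11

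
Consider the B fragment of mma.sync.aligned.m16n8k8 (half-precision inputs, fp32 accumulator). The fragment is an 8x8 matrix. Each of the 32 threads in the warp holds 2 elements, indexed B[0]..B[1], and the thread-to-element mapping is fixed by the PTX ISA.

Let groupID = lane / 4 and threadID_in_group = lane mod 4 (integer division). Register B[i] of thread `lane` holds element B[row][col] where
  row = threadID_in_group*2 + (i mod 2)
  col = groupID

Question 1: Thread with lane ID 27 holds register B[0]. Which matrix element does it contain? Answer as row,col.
6,6

L=27->gid=27>>2=6, tid=27&3=3
[0]->row 3·2+0=6  col gid=6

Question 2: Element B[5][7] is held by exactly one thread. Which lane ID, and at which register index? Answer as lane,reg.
c=7⇒gr=7  r=5⇒th=2,odd=1
L=7*4+2=30  i=1=1

30,1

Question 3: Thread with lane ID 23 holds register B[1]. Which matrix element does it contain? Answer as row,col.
lane 23->23/4=5, 23 mod 4=3
i=1  r:2·3+1->7  c:5

7,5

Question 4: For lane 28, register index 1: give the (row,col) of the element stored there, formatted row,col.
1,7

lane 28: gid=7 (28/4), tid=0 (28%4)
i=1: r=0*2+1=1, c=gid=7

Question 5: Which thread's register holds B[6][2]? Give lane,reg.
c: 2->gid=2  r: 6->tid=3,i&1=0
L=2*4+3=11  i=0=0

11,0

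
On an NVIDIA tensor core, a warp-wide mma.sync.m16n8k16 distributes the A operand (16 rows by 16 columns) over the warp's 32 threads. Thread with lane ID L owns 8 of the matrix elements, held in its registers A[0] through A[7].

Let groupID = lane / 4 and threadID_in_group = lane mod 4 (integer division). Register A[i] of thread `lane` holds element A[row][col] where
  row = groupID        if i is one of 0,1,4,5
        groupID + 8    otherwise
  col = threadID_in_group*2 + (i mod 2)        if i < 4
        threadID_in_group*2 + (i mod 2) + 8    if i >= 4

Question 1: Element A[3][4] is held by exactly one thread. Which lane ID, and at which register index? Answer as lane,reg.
r:3=>grp=3,rB=0  c:4=>cB=0,tig=2,lo=0
L=3*4+2=14  i=0*4+0*2+0=0

14,0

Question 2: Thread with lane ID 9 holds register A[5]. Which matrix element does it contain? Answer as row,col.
lane 9=>9/4=2, 9 mod 4=1
i=5  r:2+0=>2  c:2·1+1+8=>11

2,11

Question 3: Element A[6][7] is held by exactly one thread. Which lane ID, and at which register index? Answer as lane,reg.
27,1

r: 6->gid=6,r8=0  c: 7->c8=0,tid=3,i&1=1
L=6*4+3=27  i=0*4+0*2+1=1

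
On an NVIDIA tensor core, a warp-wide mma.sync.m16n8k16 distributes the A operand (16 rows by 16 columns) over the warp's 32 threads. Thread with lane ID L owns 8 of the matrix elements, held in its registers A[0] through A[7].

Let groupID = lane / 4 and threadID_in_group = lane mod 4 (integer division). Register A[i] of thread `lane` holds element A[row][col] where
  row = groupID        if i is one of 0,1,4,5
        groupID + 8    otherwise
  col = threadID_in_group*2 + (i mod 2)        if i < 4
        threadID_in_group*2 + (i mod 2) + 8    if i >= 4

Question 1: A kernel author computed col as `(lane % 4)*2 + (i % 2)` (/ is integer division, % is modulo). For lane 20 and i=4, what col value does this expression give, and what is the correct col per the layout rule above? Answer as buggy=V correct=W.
`(lane % 4)*2 + (i % 2)`[20,4]->0
L=20->gid=20>>2=5, tid=20&3=0
[4]->row 5+0=5  col 0·2+0+8=8
col: 0 vs 8

buggy=0 correct=8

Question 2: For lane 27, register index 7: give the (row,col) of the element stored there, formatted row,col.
lane 27: G=6 (27/4), T=3 (27%4)
i=7: r=6+8=14, c=3*2+1+8=15

14,15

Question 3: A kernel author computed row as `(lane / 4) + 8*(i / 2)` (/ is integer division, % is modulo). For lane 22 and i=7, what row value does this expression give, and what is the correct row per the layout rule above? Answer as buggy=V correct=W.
`(lane / 4) + 8*(i / 2)`[22,7]→29
lane 22→22/4=5, 22 mod 4=2
i=7  r:5+8→13  c:2·2+1+8→13
row: 29 vs 13

buggy=29 correct=13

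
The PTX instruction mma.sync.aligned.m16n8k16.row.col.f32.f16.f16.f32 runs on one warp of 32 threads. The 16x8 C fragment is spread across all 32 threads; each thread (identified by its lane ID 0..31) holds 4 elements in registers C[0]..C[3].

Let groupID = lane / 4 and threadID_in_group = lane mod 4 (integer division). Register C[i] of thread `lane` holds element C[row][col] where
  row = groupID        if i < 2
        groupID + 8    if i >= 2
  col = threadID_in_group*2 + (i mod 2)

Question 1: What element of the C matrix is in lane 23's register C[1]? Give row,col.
5,7

lane 23: gr=5 (23/4), th=3 (23%4)
i=1: r=5+0=5, c=3*2+1=7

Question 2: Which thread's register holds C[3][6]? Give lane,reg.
15,0

r: 3->gid=3,r8=0  c: 6->tid=3,i&1=0
L=3*4+3=15  i=0*2+0=0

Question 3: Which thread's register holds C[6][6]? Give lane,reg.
r=6->g=6,rb=0  c=6->t=3,b0=0
L=6*4+3=27  i=0*2+0=0

27,0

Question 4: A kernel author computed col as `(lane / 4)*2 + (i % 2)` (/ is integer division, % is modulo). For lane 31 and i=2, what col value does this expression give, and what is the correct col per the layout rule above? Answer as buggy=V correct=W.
`(lane / 4)*2 + (i % 2)`[31,2]⇒14
lane 31: gr=7 (31/4), th=3 (31%4)
i=2: r=7+8=15, c=3*2+0=6
col: 14 vs 6

buggy=14 correct=6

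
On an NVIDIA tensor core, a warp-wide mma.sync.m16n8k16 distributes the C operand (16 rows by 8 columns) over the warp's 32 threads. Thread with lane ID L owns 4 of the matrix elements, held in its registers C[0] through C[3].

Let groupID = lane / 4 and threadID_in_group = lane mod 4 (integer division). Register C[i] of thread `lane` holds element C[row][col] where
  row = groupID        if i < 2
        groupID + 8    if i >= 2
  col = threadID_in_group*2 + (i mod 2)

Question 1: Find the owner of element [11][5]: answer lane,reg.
r=11→G=3,rhi=1  c=5→T=2,p=1
L=3*4+2=14  i=1*2+1=3

14,3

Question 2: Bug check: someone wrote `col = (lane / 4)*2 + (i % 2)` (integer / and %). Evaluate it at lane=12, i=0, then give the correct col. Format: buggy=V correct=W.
`(lane / 4)*2 + (i % 2)`[12,0]->6
12: g=3,t=0
[0] (3+0,0*2+0) = (3,0)
col: 6 vs 0

buggy=6 correct=0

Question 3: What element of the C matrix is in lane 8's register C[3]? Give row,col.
10,1

L=8->g=8>>2=2, t=8&3=0
[3]->row 2+8=10  col 0·2+1=1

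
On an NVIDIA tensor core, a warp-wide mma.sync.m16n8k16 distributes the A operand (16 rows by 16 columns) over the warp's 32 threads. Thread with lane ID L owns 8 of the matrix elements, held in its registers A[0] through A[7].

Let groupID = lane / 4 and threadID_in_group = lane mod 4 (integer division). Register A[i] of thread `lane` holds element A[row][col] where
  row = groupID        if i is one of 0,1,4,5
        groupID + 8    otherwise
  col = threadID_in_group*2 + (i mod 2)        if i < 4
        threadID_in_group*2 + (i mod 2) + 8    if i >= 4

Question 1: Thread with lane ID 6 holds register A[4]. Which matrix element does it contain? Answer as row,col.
lane 6: G=1 (6/4), T=2 (6%4)
i=4: r=1+0=1, c=2*2+0+8=12

1,12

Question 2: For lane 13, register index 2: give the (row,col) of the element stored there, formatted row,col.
lane 13->13/4=3, 13 mod 4=1
i=2  r:3+8->11  c:2·1+0+0->2

11,2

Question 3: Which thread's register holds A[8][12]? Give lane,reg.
2,6

r: 8->gid=0,r8=1  c: 12->c8=1,tid=2,i&1=0
L=0*4+2=2  i=1*4+1*2+0=6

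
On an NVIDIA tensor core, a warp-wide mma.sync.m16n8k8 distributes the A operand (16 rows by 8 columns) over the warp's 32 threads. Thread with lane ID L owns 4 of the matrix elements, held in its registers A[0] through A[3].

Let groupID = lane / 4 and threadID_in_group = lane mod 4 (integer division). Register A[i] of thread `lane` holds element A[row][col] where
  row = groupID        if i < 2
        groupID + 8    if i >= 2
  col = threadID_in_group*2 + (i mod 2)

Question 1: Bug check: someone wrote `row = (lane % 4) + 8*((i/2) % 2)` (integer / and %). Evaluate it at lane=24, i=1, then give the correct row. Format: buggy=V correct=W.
buggy=0 correct=6

`(lane % 4) + 8*((i/2) % 2)`[24,1]⇒0
L=24⇒gr=24>>2=6, th=24&3=0
[1]⇒row 6+0=6  col 0·2+1=1
row: 0 vs 6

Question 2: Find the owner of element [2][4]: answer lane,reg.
10,0

r=2->g=2,rb=0  c=4->t=2,b0=0
L=2*4+2=10  i=0*2+0=0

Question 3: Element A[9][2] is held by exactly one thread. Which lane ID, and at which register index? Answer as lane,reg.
r=9->g=1,rb=1  c=2->t=1,b0=0
L=1*4+1=5  i=1*2+0=2

5,2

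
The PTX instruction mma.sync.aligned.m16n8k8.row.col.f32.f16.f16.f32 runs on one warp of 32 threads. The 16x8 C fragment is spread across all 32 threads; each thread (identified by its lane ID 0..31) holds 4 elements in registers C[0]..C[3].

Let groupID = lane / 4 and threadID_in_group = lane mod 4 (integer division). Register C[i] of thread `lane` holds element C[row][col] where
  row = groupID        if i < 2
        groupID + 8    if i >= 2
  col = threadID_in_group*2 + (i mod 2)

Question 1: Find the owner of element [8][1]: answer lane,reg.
r:8=>grp=0,rB=1  c:1=>tig=0,lo=1
L=0*4+0=0  i=1*2+1=3

0,3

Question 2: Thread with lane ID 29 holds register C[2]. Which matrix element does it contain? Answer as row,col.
15,2

29: gid=7,tid=1
[2] (7+8,1*2+0) = (15,2)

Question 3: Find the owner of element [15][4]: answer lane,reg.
r=15→G=7,rhi=1  c=4→T=2,p=0
L=7*4+2=30  i=1*2+0=2

30,2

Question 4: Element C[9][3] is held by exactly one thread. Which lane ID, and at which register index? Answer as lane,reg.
r=9->g=1,rb=1  c=3->t=1,b0=1
L=1*4+1=5  i=1*2+1=3

5,3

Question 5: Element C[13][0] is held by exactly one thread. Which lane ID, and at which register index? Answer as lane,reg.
20,2

r:13=>grp=5,rB=1  c:0=>tig=0,lo=0
L=5*4+0=20  i=1*2+0=2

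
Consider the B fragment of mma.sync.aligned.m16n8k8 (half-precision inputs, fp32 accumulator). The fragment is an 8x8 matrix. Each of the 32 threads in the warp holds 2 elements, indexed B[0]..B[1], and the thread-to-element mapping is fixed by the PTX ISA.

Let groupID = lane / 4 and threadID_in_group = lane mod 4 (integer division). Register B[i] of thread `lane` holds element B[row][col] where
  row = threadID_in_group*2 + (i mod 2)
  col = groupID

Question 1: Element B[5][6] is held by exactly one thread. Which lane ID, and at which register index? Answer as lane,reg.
c:6=>grp=6  r:5=>tig=2,lo=1
L=6*4+2=26  i=1=1

26,1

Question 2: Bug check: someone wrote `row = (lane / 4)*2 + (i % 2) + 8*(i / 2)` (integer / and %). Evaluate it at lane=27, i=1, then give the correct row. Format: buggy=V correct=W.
`(lane / 4)*2 + (i % 2) + 8*(i / 2)`[27,1]=>13
lane 27: grp=6 (27/4), tig=3 (27%4)
i=1: r=3*2+1=7, c=grp=6
row: 13 vs 7

buggy=13 correct=7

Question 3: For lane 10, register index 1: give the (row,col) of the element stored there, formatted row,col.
5,2

L=10->gid=10>>2=2, tid=10&3=2
[1]->row 2·2+1=5  col gid=2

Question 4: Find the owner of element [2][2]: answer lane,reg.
9,0

c=2->g=2  r=2->t=1,b0=0
L=2*4+1=9  i=0=0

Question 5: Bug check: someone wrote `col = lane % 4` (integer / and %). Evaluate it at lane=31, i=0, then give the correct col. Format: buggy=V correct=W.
`lane % 4`[31,0]⇒3
L=31⇒gr=31>>2=7, th=31&3=3
[0]⇒row 3·2+0=6  col gr=7
col: 3 vs 7

buggy=3 correct=7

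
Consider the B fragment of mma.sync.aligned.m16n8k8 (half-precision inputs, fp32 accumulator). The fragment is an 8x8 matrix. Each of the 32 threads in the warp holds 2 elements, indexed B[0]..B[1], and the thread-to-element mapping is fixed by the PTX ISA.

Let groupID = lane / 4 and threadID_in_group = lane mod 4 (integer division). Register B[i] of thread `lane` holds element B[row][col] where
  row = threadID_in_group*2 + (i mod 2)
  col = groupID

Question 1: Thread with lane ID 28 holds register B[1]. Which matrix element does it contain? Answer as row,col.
1,7

L=28->gid=28>>2=7, tid=28&3=0
[1]->row 0·2+1=1  col gid=7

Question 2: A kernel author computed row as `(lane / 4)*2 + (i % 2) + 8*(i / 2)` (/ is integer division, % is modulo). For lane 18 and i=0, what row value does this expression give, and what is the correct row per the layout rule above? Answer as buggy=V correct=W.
`(lane / 4)*2 + (i % 2) + 8*(i / 2)`[18,0]->8
lane 18: g=4 (18/4), t=2 (18%4)
i=0: r=2*2+0=4, c=g=4
row: 8 vs 4

buggy=8 correct=4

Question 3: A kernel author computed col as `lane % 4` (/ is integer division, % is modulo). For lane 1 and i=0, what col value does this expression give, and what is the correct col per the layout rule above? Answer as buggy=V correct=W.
`lane % 4`[1,0]→1
L=1→G=1>>2=0, T=1&3=1
[0]→row 1·2+0=2  col G=0
col: 1 vs 0

buggy=1 correct=0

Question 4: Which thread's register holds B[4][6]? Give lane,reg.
26,0

c: 6->gid=6  r: 4->tid=2,i&1=0
L=6*4+2=26  i=0=0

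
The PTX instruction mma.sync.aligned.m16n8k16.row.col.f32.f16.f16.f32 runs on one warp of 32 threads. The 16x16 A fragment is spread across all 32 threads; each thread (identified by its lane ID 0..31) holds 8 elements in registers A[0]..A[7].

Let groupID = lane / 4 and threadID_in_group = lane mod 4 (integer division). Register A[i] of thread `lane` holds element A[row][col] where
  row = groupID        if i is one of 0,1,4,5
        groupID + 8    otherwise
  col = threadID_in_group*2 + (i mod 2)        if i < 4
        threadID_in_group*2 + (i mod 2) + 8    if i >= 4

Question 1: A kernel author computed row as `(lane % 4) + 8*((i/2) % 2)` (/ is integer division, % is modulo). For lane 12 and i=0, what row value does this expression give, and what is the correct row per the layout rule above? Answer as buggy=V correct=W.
buggy=0 correct=3

`(lane % 4) + 8*((i/2) % 2)`[12,0]->0
L=12->gid=12>>2=3, tid=12&3=0
[0]->row 3+0=3  col 0·2+0+0=0
row: 0 vs 3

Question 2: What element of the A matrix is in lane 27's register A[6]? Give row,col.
14,14

lane 27: grp=6 (27/4), tig=3 (27%4)
i=6: r=6+8=14, c=3*2+0+8=14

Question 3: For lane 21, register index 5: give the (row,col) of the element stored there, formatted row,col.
5,11

L=21→G=21>>2=5, T=21&3=1
[5]→row 5+0=5  col 1·2+1+8=11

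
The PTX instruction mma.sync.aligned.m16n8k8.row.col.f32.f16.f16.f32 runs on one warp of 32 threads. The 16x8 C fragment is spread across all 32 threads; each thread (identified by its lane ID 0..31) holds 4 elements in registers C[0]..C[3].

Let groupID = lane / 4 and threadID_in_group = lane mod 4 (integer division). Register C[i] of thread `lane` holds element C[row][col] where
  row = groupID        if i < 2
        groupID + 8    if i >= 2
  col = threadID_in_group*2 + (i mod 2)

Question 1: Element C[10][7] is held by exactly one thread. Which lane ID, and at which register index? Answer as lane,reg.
r:10=>grp=2,rB=1  c:7=>tig=3,lo=1
L=2*4+3=11  i=1*2+1=3

11,3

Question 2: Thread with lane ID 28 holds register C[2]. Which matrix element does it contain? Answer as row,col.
lane 28: g=7 (28/4), t=0 (28%4)
i=2: r=7+8=15, c=0*2+0=0

15,0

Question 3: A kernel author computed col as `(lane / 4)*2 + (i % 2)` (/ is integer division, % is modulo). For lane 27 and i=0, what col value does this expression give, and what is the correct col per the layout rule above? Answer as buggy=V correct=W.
`(lane / 4)*2 + (i % 2)`[27,0]⇒12
27: gr=6,th=3
[0] (6+0,3*2+0) = (6,6)
col: 12 vs 6

buggy=12 correct=6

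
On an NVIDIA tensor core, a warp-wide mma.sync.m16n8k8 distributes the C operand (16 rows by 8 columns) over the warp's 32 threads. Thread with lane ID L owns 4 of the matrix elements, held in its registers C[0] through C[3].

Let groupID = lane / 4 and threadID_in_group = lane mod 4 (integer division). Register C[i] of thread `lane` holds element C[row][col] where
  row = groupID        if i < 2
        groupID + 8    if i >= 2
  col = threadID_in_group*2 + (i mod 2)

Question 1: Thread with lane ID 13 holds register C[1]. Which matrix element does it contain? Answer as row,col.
3,3

13: gr=3,th=1
[1] (3+0,1*2+1) = (3,3)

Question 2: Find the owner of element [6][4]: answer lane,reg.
r=6->g=6,rb=0  c=4->t=2,b0=0
L=6*4+2=26  i=0*2+0=0

26,0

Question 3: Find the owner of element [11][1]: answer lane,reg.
12,3

r:11=>grp=3,rB=1  c:1=>tig=0,lo=1
L=3*4+0=12  i=1*2+1=3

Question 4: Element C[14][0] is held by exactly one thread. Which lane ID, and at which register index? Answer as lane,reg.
24,2

r:14=>grp=6,rB=1  c:0=>tig=0,lo=0
L=6*4+0=24  i=1*2+0=2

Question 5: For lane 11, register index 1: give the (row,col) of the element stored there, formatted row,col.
11: gid=2,tid=3
[1] (2+0,3*2+1) = (2,7)

2,7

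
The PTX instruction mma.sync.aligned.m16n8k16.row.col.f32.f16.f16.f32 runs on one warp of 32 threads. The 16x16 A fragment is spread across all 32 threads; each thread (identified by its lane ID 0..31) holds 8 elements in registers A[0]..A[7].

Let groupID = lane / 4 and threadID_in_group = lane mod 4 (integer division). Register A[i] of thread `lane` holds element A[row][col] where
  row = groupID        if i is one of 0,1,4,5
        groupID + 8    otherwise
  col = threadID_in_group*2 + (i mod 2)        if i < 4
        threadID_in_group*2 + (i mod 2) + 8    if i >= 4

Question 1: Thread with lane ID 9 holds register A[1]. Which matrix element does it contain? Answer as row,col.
lane 9: gr=2 (9/4), th=1 (9%4)
i=1: r=2+0=2, c=1*2+1+0=3

2,3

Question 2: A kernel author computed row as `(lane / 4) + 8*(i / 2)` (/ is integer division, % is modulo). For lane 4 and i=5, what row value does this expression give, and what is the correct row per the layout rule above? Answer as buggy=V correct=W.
buggy=17 correct=1

`(lane / 4) + 8*(i / 2)`[4,5]=>17
4: grp=1,tig=0
[5] (1+0,0*2+1+8) = (1,9)
row: 17 vs 1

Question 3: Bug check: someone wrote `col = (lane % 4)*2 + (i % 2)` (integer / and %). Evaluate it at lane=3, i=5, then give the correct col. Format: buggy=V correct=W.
buggy=7 correct=15

`(lane % 4)*2 + (i % 2)`[3,5]->7
lane 3->3/4=0, 3 mod 4=3
i=5  r:0+0->0  c:2·3+1+8->15
col: 7 vs 15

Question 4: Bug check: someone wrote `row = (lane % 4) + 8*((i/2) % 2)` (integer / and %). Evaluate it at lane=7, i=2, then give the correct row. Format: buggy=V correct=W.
buggy=11 correct=9

`(lane % 4) + 8*((i/2) % 2)`[7,2]->11
lane 7->7/4=1, 7 mod 4=3
i=2  r:1+8->9  c:2·3+0+0->6
row: 11 vs 9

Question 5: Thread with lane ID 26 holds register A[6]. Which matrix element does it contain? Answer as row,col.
14,12

lane 26: gr=6 (26/4), th=2 (26%4)
i=6: r=6+8=14, c=2*2+0+8=12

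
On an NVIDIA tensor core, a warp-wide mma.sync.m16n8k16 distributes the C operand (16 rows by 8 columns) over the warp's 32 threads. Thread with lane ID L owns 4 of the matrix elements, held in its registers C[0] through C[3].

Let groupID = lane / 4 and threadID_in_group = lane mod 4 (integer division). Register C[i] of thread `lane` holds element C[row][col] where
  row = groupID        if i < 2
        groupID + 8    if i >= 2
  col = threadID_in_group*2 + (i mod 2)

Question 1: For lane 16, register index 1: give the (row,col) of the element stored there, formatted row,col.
L=16=>grp=16>>2=4, tig=16&3=0
[1]=>row 4+0=4  col 0·2+1=1

4,1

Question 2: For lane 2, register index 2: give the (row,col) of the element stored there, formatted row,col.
8,4

L=2=>grp=2>>2=0, tig=2&3=2
[2]=>row 0+8=8  col 2·2+0=4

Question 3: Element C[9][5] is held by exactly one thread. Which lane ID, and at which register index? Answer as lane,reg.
6,3

r:9=>grp=1,rB=1  c:5=>tig=2,lo=1
L=1*4+2=6  i=1*2+1=3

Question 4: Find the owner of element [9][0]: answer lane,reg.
4,2

r=9⇒gr=1,Rb=1  c=0⇒th=0,odd=0
L=1*4+0=4  i=1*2+0=2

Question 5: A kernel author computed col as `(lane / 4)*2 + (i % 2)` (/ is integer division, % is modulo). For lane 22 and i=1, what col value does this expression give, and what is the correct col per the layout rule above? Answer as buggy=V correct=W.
`(lane / 4)*2 + (i % 2)`[22,1]=>11
lane 22=>22/4=5, 22 mod 4=2
i=1  r:5+0=>5  c:2·2+1=>5
col: 11 vs 5

buggy=11 correct=5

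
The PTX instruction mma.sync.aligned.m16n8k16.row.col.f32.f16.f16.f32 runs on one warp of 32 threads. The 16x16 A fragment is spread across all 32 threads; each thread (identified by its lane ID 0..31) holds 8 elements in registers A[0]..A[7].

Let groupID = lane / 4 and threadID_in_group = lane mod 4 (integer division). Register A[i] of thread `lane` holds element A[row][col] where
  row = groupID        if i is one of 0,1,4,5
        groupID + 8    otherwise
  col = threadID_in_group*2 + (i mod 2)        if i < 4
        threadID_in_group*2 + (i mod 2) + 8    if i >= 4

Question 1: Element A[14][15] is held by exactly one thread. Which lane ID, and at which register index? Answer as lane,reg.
27,7

r: 14->gid=6,r8=1  c: 15->c8=1,tid=3,i&1=1
L=6*4+3=27  i=1*4+1*2+1=7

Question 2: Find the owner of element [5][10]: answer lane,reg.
21,4

r=5⇒gr=5,Rb=0  c=10⇒Cb=1,th=1,odd=0
L=5*4+1=21  i=1*4+0*2+0=4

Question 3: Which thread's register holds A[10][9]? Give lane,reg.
8,7

r=10->g=2,rb=1  c=9->cb=1,t=0,b0=1
L=2*4+0=8  i=1*4+1*2+1=7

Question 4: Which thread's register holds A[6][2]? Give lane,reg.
25,0

r=6→G=6,rhi=0  c=2→chi=0,T=1,p=0
L=6*4+1=25  i=0*4+0*2+0=0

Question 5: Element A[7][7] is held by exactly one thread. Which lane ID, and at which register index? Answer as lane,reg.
31,1

r:7=>grp=7,rB=0  c:7=>cB=0,tig=3,lo=1
L=7*4+3=31  i=0*4+0*2+1=1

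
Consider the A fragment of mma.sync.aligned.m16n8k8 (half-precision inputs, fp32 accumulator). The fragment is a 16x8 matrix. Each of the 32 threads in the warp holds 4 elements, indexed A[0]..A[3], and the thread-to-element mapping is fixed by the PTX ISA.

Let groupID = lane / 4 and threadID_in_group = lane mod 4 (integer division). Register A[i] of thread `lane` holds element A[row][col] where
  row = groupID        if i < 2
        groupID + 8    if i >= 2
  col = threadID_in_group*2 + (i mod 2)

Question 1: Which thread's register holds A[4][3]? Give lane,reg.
r=4→G=4,rhi=0  c=3→T=1,p=1
L=4*4+1=17  i=0*2+1=1

17,1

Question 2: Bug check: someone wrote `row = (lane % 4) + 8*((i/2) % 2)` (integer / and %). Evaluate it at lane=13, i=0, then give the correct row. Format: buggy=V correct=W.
buggy=1 correct=3

`(lane % 4) + 8*((i/2) % 2)`[13,0]->1
13: gid=3,tid=1
[0] (3+0,1*2+0) = (3,2)
row: 1 vs 3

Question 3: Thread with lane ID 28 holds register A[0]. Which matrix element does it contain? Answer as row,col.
lane 28: grp=7 (28/4), tig=0 (28%4)
i=0: r=7+0=7, c=0*2+0=0

7,0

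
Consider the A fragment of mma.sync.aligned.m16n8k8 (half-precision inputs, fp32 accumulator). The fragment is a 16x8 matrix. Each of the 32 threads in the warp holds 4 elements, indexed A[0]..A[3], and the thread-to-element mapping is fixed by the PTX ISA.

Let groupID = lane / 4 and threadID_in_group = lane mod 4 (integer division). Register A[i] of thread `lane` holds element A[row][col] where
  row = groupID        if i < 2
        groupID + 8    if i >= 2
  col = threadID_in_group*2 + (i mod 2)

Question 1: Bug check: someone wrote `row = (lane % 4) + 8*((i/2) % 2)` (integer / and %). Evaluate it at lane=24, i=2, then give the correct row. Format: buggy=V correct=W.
buggy=8 correct=14

`(lane % 4) + 8*((i/2) % 2)`[24,2]->8
lane 24: gid=6 (24/4), tid=0 (24%4)
i=2: r=6+8=14, c=0*2+0=0
row: 8 vs 14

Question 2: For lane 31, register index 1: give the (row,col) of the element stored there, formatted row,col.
7,7

L=31→G=31>>2=7, T=31&3=3
[1]→row 7+0=7  col 3·2+1=7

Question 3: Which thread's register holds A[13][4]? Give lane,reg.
22,2

r=13→G=5,rhi=1  c=4→T=2,p=0
L=5*4+2=22  i=1*2+0=2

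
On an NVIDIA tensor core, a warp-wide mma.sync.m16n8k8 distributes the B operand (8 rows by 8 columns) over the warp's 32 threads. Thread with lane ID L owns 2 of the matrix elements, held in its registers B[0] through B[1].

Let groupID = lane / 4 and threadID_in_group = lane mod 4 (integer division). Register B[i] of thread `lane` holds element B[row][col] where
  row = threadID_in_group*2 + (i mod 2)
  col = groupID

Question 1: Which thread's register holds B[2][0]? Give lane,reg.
1,0

c: 0->gid=0  r: 2->tid=1,i&1=0
L=0*4+1=1  i=0=0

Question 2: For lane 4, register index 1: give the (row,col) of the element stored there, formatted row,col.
1,1

lane 4→4/4=1, 4 mod 4=0
i=1  r:2·0+1→1  c:1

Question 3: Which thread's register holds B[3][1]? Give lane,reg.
c=1->g=1  r=3->t=1,b0=1
L=1*4+1=5  i=1=1

5,1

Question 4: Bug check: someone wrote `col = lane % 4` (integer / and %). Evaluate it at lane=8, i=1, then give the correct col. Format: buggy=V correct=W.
`lane % 4`[8,1]→0
lane 8→8/4=2, 8 mod 4=0
i=1  r:2·0+1→1  c:2
col: 0 vs 2

buggy=0 correct=2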